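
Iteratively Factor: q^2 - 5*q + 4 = (q - 4)*(q - 1)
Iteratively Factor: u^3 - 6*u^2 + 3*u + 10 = (u + 1)*(u^2 - 7*u + 10) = (u - 5)*(u + 1)*(u - 2)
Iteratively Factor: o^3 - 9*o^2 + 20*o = (o)*(o^2 - 9*o + 20) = o*(o - 5)*(o - 4)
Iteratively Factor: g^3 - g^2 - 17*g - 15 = (g + 1)*(g^2 - 2*g - 15) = (g - 5)*(g + 1)*(g + 3)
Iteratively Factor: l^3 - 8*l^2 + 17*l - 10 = (l - 1)*(l^2 - 7*l + 10) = (l - 5)*(l - 1)*(l - 2)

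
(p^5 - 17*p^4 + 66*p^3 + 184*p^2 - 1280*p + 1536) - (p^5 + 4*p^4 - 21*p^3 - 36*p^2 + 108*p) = -21*p^4 + 87*p^3 + 220*p^2 - 1388*p + 1536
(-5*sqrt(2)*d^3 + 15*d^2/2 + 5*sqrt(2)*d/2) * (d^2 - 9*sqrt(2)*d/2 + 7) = -5*sqrt(2)*d^5 + 105*d^4/2 - 265*sqrt(2)*d^3/4 + 30*d^2 + 35*sqrt(2)*d/2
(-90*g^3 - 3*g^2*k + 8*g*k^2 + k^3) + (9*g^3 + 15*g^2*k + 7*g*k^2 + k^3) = -81*g^3 + 12*g^2*k + 15*g*k^2 + 2*k^3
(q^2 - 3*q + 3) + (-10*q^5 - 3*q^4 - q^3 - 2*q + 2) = -10*q^5 - 3*q^4 - q^3 + q^2 - 5*q + 5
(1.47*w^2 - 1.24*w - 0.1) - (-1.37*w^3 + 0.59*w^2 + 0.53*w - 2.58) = 1.37*w^3 + 0.88*w^2 - 1.77*w + 2.48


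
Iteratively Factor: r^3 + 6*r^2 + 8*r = (r)*(r^2 + 6*r + 8) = r*(r + 4)*(r + 2)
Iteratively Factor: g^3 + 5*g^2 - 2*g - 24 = (g + 4)*(g^2 + g - 6) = (g + 3)*(g + 4)*(g - 2)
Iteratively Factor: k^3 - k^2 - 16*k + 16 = (k + 4)*(k^2 - 5*k + 4) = (k - 1)*(k + 4)*(k - 4)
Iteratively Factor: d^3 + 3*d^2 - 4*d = (d + 4)*(d^2 - d) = d*(d + 4)*(d - 1)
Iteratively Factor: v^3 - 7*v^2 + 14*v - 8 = (v - 1)*(v^2 - 6*v + 8) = (v - 2)*(v - 1)*(v - 4)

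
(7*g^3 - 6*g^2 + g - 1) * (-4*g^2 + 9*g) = -28*g^5 + 87*g^4 - 58*g^3 + 13*g^2 - 9*g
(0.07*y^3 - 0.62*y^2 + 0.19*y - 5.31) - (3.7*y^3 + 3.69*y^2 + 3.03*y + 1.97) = -3.63*y^3 - 4.31*y^2 - 2.84*y - 7.28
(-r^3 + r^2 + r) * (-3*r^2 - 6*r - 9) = 3*r^5 + 3*r^4 - 15*r^2 - 9*r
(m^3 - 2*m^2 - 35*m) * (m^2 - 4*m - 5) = m^5 - 6*m^4 - 32*m^3 + 150*m^2 + 175*m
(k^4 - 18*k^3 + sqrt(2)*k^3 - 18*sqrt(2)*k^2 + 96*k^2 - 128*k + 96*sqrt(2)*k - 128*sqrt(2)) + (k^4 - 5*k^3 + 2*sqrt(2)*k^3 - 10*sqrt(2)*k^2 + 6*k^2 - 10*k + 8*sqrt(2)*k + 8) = 2*k^4 - 23*k^3 + 3*sqrt(2)*k^3 - 28*sqrt(2)*k^2 + 102*k^2 - 138*k + 104*sqrt(2)*k - 128*sqrt(2) + 8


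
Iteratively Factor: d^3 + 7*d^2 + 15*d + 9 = (d + 3)*(d^2 + 4*d + 3) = (d + 3)^2*(d + 1)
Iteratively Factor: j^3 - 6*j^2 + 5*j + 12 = (j + 1)*(j^2 - 7*j + 12) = (j - 3)*(j + 1)*(j - 4)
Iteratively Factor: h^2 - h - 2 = (h - 2)*(h + 1)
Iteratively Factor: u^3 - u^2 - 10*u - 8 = (u + 1)*(u^2 - 2*u - 8) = (u + 1)*(u + 2)*(u - 4)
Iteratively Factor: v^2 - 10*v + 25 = (v - 5)*(v - 5)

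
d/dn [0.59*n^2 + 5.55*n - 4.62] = 1.18*n + 5.55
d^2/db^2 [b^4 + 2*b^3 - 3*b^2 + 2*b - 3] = 12*b^2 + 12*b - 6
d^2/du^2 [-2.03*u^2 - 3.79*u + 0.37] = -4.06000000000000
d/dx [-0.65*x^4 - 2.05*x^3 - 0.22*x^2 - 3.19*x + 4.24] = -2.6*x^3 - 6.15*x^2 - 0.44*x - 3.19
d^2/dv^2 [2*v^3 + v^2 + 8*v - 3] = 12*v + 2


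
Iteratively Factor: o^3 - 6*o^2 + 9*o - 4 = (o - 4)*(o^2 - 2*o + 1) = (o - 4)*(o - 1)*(o - 1)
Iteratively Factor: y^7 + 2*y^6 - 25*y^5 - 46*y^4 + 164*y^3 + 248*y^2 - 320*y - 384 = (y - 2)*(y^6 + 4*y^5 - 17*y^4 - 80*y^3 + 4*y^2 + 256*y + 192) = (y - 2)*(y + 1)*(y^5 + 3*y^4 - 20*y^3 - 60*y^2 + 64*y + 192) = (y - 2)*(y + 1)*(y + 4)*(y^4 - y^3 - 16*y^2 + 4*y + 48) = (y - 4)*(y - 2)*(y + 1)*(y + 4)*(y^3 + 3*y^2 - 4*y - 12) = (y - 4)*(y - 2)*(y + 1)*(y + 3)*(y + 4)*(y^2 - 4) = (y - 4)*(y - 2)^2*(y + 1)*(y + 3)*(y + 4)*(y + 2)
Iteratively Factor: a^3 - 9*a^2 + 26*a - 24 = (a - 4)*(a^2 - 5*a + 6) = (a - 4)*(a - 3)*(a - 2)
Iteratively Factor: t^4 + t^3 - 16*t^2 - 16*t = (t)*(t^3 + t^2 - 16*t - 16) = t*(t + 1)*(t^2 - 16) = t*(t + 1)*(t + 4)*(t - 4)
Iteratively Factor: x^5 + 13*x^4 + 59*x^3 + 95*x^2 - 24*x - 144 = (x + 3)*(x^4 + 10*x^3 + 29*x^2 + 8*x - 48) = (x - 1)*(x + 3)*(x^3 + 11*x^2 + 40*x + 48) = (x - 1)*(x + 3)*(x + 4)*(x^2 + 7*x + 12) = (x - 1)*(x + 3)*(x + 4)^2*(x + 3)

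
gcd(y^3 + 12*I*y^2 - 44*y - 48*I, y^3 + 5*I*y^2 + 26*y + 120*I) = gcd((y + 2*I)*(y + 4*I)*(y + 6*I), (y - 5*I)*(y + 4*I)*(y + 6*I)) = y^2 + 10*I*y - 24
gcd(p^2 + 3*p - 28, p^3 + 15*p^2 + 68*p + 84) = p + 7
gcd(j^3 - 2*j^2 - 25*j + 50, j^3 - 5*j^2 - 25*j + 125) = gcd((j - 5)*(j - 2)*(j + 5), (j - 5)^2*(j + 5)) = j^2 - 25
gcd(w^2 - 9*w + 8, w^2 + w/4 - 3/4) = 1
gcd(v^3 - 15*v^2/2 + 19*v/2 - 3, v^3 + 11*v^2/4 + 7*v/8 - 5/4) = v - 1/2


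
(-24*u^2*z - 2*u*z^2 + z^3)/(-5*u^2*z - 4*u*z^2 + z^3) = (24*u^2 + 2*u*z - z^2)/(5*u^2 + 4*u*z - z^2)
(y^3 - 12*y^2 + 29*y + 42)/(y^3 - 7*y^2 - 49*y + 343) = (y^2 - 5*y - 6)/(y^2 - 49)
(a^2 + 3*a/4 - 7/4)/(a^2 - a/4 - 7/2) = (a - 1)/(a - 2)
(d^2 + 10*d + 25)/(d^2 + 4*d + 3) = (d^2 + 10*d + 25)/(d^2 + 4*d + 3)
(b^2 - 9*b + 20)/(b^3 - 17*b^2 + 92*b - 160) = 1/(b - 8)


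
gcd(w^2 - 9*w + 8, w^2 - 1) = w - 1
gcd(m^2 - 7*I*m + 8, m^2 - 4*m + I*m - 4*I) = m + I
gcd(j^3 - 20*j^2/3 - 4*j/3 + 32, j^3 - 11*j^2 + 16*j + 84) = j^2 - 4*j - 12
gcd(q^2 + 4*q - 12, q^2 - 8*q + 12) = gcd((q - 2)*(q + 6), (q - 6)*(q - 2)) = q - 2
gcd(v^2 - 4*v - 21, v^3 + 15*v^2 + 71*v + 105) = v + 3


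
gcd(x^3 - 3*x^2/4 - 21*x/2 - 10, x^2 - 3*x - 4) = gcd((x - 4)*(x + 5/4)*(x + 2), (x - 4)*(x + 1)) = x - 4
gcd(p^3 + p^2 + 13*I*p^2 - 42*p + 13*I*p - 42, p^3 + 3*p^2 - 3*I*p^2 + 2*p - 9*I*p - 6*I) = p + 1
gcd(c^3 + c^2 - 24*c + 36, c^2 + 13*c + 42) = c + 6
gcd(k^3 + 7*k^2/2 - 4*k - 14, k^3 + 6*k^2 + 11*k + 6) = k + 2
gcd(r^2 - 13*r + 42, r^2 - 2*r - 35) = r - 7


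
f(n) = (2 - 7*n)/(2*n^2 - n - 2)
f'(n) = (1 - 4*n)*(2 - 7*n)/(2*n^2 - n - 2)^2 - 7/(2*n^2 - n - 2)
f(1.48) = -9.28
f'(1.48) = 42.92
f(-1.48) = 3.20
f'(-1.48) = 3.93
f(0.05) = -0.81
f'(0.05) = 3.74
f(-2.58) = 1.44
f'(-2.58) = 0.67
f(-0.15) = -1.69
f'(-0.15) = 5.38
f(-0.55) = -6.92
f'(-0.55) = 34.50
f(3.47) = -1.20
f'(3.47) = 0.45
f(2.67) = -1.74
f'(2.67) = 1.03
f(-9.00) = 0.38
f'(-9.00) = 0.04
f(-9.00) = 0.38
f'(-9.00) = 0.04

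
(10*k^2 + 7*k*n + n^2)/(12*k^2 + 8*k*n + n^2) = (5*k + n)/(6*k + n)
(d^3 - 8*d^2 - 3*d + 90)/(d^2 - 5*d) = d - 3 - 18/d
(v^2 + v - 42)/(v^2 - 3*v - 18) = (v + 7)/(v + 3)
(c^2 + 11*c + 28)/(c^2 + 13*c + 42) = (c + 4)/(c + 6)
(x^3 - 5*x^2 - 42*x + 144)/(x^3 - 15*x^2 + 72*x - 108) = (x^2 - 2*x - 48)/(x^2 - 12*x + 36)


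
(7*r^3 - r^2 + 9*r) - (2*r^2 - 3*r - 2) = 7*r^3 - 3*r^2 + 12*r + 2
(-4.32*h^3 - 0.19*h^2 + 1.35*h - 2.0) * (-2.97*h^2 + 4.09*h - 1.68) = 12.8304*h^5 - 17.1045*h^4 + 2.471*h^3 + 11.7807*h^2 - 10.448*h + 3.36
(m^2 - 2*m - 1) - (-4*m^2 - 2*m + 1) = 5*m^2 - 2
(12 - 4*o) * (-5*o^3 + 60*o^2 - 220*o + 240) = 20*o^4 - 300*o^3 + 1600*o^2 - 3600*o + 2880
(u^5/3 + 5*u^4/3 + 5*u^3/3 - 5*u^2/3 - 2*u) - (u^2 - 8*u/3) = u^5/3 + 5*u^4/3 + 5*u^3/3 - 8*u^2/3 + 2*u/3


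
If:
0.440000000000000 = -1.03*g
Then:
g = -0.43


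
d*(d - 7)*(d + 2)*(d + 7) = d^4 + 2*d^3 - 49*d^2 - 98*d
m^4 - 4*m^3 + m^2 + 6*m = m*(m - 3)*(m - 2)*(m + 1)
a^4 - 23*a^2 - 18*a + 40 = (a - 5)*(a - 1)*(a + 2)*(a + 4)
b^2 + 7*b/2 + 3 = (b + 3/2)*(b + 2)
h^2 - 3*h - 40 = (h - 8)*(h + 5)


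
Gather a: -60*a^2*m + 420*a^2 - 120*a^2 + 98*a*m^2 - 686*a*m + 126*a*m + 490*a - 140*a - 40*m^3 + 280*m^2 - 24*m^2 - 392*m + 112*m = a^2*(300 - 60*m) + a*(98*m^2 - 560*m + 350) - 40*m^3 + 256*m^2 - 280*m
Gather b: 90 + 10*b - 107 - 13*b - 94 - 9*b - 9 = -12*b - 120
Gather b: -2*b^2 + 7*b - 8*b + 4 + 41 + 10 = -2*b^2 - b + 55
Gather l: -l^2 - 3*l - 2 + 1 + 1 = -l^2 - 3*l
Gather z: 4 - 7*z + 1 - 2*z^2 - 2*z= -2*z^2 - 9*z + 5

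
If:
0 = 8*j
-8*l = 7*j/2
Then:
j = 0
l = 0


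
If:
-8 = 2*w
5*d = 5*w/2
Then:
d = -2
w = -4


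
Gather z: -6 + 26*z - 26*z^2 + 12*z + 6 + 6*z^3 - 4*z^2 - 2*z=6*z^3 - 30*z^2 + 36*z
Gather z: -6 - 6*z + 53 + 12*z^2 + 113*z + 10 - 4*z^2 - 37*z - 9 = 8*z^2 + 70*z + 48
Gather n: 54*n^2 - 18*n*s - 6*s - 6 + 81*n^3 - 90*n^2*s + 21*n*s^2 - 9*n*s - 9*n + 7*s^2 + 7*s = 81*n^3 + n^2*(54 - 90*s) + n*(21*s^2 - 27*s - 9) + 7*s^2 + s - 6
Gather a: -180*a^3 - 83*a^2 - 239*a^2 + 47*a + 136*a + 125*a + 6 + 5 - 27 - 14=-180*a^3 - 322*a^2 + 308*a - 30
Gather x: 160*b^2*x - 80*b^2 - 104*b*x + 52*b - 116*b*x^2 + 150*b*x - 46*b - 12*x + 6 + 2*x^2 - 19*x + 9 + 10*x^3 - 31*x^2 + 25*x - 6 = -80*b^2 + 6*b + 10*x^3 + x^2*(-116*b - 29) + x*(160*b^2 + 46*b - 6) + 9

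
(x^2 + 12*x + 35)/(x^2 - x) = (x^2 + 12*x + 35)/(x*(x - 1))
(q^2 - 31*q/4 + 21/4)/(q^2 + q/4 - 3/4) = (q - 7)/(q + 1)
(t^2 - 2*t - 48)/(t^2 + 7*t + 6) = (t - 8)/(t + 1)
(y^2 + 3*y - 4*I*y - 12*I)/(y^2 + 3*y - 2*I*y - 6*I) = (y - 4*I)/(y - 2*I)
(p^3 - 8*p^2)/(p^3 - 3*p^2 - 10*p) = p*(8 - p)/(-p^2 + 3*p + 10)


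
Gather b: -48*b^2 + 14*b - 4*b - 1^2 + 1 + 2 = -48*b^2 + 10*b + 2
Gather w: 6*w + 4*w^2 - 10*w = 4*w^2 - 4*w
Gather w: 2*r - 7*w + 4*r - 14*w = 6*r - 21*w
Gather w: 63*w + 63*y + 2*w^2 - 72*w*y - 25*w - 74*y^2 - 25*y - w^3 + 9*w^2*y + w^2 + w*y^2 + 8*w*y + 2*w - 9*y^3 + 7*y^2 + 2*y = -w^3 + w^2*(9*y + 3) + w*(y^2 - 64*y + 40) - 9*y^3 - 67*y^2 + 40*y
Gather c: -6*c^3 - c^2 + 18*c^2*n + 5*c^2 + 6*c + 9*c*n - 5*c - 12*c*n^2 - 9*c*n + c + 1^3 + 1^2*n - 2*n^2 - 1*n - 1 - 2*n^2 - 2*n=-6*c^3 + c^2*(18*n + 4) + c*(2 - 12*n^2) - 4*n^2 - 2*n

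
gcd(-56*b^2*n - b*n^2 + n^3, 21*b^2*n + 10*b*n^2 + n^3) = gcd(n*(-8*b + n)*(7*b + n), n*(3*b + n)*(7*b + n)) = 7*b*n + n^2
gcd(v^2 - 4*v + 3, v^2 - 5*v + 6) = v - 3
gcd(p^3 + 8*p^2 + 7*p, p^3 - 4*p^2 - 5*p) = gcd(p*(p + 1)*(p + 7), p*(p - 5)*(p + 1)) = p^2 + p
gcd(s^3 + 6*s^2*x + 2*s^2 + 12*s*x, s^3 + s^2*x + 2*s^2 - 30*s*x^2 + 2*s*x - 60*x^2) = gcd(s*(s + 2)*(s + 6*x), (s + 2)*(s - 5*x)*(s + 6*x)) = s^2 + 6*s*x + 2*s + 12*x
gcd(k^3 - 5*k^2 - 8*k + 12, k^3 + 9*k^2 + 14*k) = k + 2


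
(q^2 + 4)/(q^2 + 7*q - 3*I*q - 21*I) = (q^2 + 4)/(q^2 + q*(7 - 3*I) - 21*I)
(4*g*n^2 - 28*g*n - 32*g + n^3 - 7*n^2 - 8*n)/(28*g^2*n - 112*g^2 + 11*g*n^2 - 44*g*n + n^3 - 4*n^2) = (n^2 - 7*n - 8)/(7*g*n - 28*g + n^2 - 4*n)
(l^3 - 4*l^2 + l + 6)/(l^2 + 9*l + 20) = (l^3 - 4*l^2 + l + 6)/(l^2 + 9*l + 20)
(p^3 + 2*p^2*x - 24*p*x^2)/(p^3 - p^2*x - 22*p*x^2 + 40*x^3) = p*(-p - 6*x)/(-p^2 - 3*p*x + 10*x^2)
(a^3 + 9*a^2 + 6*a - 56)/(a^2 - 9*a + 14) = (a^2 + 11*a + 28)/(a - 7)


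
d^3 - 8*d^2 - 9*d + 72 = (d - 8)*(d - 3)*(d + 3)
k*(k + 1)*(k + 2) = k^3 + 3*k^2 + 2*k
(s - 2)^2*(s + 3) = s^3 - s^2 - 8*s + 12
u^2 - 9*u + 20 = (u - 5)*(u - 4)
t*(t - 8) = t^2 - 8*t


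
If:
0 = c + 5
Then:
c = -5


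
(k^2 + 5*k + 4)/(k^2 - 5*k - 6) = (k + 4)/(k - 6)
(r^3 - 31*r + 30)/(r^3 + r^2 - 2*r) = (r^2 + r - 30)/(r*(r + 2))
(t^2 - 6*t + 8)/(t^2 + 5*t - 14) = (t - 4)/(t + 7)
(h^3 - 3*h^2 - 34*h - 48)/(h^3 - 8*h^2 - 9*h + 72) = (h + 2)/(h - 3)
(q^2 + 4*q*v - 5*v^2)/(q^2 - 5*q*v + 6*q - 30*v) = (q^2 + 4*q*v - 5*v^2)/(q^2 - 5*q*v + 6*q - 30*v)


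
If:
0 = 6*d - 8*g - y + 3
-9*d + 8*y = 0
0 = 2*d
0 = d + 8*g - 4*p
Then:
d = 0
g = 3/8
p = 3/4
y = 0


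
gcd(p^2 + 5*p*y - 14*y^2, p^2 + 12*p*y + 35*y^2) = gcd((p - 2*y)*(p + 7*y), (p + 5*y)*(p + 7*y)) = p + 7*y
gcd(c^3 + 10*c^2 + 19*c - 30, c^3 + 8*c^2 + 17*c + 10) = c + 5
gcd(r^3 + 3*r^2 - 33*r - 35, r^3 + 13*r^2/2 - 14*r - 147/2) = r + 7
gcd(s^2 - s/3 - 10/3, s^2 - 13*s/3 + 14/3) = s - 2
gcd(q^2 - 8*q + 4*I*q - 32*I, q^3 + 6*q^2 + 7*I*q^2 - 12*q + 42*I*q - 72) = q + 4*I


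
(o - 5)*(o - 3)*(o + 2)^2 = o^4 - 4*o^3 - 13*o^2 + 28*o + 60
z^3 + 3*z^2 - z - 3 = (z - 1)*(z + 1)*(z + 3)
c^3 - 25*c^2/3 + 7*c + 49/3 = (c - 7)*(c - 7/3)*(c + 1)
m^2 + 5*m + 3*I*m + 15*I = (m + 5)*(m + 3*I)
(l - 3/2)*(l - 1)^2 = l^3 - 7*l^2/2 + 4*l - 3/2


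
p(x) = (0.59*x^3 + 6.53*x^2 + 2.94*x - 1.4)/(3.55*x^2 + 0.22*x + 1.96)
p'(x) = (-7.1*x - 0.22)*(0.59*x^3 + 6.53*x^2 + 2.94*x - 1.4)/(3.55*x^2 + 0.22*x + 1.96)^2 + (1.77*x^2 + 13.06*x + 2.94)/(3.55*x^2 + 0.22*x + 1.96)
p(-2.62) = 0.98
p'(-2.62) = -0.05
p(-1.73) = 0.82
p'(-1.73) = -0.37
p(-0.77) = -0.02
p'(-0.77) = -1.58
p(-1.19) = 0.50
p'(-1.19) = -0.89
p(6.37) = 2.95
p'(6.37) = 0.16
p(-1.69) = 0.80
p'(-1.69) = -0.39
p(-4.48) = 0.88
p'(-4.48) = 0.11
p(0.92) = 1.41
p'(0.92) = 1.34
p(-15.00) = -0.71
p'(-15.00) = 0.16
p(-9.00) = 0.25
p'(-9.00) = 0.15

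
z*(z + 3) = z^2 + 3*z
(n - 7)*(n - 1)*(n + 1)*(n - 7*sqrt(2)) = n^4 - 7*sqrt(2)*n^3 - 7*n^3 - n^2 + 49*sqrt(2)*n^2 + 7*n + 7*sqrt(2)*n - 49*sqrt(2)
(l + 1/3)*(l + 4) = l^2 + 13*l/3 + 4/3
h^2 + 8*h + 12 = (h + 2)*(h + 6)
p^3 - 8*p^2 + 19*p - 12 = (p - 4)*(p - 3)*(p - 1)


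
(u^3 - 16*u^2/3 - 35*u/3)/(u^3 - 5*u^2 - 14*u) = (u + 5/3)/(u + 2)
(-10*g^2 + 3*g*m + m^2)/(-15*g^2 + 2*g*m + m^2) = (2*g - m)/(3*g - m)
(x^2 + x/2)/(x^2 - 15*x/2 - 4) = x/(x - 8)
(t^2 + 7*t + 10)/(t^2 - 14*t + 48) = (t^2 + 7*t + 10)/(t^2 - 14*t + 48)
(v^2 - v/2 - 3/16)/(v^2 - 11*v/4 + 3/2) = (v + 1/4)/(v - 2)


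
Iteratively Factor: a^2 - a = (a)*(a - 1)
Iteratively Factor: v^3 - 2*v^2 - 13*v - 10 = (v - 5)*(v^2 + 3*v + 2) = (v - 5)*(v + 2)*(v + 1)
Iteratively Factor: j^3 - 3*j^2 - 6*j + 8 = (j - 1)*(j^2 - 2*j - 8) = (j - 4)*(j - 1)*(j + 2)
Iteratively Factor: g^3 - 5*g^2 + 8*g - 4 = (g - 1)*(g^2 - 4*g + 4) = (g - 2)*(g - 1)*(g - 2)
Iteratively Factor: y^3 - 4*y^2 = (y - 4)*(y^2) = y*(y - 4)*(y)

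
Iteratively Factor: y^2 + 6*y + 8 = (y + 2)*(y + 4)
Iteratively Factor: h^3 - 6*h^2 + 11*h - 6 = (h - 3)*(h^2 - 3*h + 2) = (h - 3)*(h - 1)*(h - 2)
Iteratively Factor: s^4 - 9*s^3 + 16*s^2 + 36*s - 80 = (s - 2)*(s^3 - 7*s^2 + 2*s + 40) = (s - 4)*(s - 2)*(s^2 - 3*s - 10) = (s - 5)*(s - 4)*(s - 2)*(s + 2)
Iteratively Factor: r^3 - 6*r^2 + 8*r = (r - 2)*(r^2 - 4*r) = r*(r - 2)*(r - 4)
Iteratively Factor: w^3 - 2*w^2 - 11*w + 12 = (w + 3)*(w^2 - 5*w + 4) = (w - 1)*(w + 3)*(w - 4)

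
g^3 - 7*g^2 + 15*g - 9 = (g - 3)^2*(g - 1)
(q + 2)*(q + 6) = q^2 + 8*q + 12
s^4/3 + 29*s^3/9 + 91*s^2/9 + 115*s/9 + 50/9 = (s/3 + 1/3)*(s + 5/3)*(s + 2)*(s + 5)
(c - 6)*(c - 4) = c^2 - 10*c + 24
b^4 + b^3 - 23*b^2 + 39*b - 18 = (b - 3)*(b - 1)^2*(b + 6)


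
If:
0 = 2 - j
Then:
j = 2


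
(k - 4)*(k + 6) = k^2 + 2*k - 24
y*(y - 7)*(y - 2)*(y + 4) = y^4 - 5*y^3 - 22*y^2 + 56*y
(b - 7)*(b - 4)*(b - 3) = b^3 - 14*b^2 + 61*b - 84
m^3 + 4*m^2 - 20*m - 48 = (m - 4)*(m + 2)*(m + 6)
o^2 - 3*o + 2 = (o - 2)*(o - 1)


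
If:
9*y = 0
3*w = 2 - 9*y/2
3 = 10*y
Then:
No Solution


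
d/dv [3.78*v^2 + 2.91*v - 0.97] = 7.56*v + 2.91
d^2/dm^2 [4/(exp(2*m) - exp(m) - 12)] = 4*((1 - 4*exp(m))*(-exp(2*m) + exp(m) + 12) - 2*(2*exp(m) - 1)^2*exp(m))*exp(m)/(-exp(2*m) + exp(m) + 12)^3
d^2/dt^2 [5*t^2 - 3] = 10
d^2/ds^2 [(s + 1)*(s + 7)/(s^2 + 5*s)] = 2*(3*s^3 + 21*s^2 + 105*s + 175)/(s^3*(s^3 + 15*s^2 + 75*s + 125))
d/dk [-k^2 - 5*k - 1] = -2*k - 5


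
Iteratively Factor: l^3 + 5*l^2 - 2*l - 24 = (l - 2)*(l^2 + 7*l + 12) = (l - 2)*(l + 4)*(l + 3)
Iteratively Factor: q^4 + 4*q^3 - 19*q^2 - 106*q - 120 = (q - 5)*(q^3 + 9*q^2 + 26*q + 24) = (q - 5)*(q + 4)*(q^2 + 5*q + 6) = (q - 5)*(q + 3)*(q + 4)*(q + 2)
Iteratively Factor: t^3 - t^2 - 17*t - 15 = (t - 5)*(t^2 + 4*t + 3) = (t - 5)*(t + 3)*(t + 1)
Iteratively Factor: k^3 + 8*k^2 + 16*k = (k + 4)*(k^2 + 4*k) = (k + 4)^2*(k)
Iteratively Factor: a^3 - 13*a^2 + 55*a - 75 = (a - 5)*(a^2 - 8*a + 15) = (a - 5)^2*(a - 3)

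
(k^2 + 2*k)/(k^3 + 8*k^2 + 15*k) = (k + 2)/(k^2 + 8*k + 15)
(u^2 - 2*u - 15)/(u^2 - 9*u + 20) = (u + 3)/(u - 4)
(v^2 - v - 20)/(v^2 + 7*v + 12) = (v - 5)/(v + 3)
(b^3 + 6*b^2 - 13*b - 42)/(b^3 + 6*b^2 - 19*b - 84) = (b^2 - b - 6)/(b^2 - b - 12)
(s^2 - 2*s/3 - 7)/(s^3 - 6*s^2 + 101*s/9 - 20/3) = 3*(3*s + 7)/(9*s^2 - 27*s + 20)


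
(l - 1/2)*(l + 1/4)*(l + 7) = l^3 + 27*l^2/4 - 15*l/8 - 7/8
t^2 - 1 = (t - 1)*(t + 1)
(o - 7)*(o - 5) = o^2 - 12*o + 35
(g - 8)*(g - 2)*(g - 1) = g^3 - 11*g^2 + 26*g - 16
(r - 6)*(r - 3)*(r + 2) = r^3 - 7*r^2 + 36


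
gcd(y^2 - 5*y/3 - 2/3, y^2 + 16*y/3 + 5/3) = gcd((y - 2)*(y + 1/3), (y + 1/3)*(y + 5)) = y + 1/3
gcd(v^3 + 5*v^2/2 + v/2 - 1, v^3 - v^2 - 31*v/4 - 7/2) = v + 2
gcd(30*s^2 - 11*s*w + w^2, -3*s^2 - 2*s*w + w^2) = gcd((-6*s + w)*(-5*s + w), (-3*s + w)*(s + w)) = 1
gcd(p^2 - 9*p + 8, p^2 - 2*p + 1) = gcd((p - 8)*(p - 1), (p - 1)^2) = p - 1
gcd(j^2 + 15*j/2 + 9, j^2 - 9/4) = j + 3/2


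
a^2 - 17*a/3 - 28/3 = (a - 7)*(a + 4/3)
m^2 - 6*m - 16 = (m - 8)*(m + 2)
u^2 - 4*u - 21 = (u - 7)*(u + 3)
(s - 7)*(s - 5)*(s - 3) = s^3 - 15*s^2 + 71*s - 105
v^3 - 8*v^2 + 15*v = v*(v - 5)*(v - 3)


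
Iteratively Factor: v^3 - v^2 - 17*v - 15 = (v - 5)*(v^2 + 4*v + 3) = (v - 5)*(v + 3)*(v + 1)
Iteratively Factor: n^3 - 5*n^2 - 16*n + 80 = (n - 4)*(n^2 - n - 20) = (n - 4)*(n + 4)*(n - 5)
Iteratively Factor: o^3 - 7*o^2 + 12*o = (o - 3)*(o^2 - 4*o) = o*(o - 3)*(o - 4)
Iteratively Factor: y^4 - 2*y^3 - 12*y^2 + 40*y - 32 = (y - 2)*(y^3 - 12*y + 16) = (y - 2)*(y + 4)*(y^2 - 4*y + 4) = (y - 2)^2*(y + 4)*(y - 2)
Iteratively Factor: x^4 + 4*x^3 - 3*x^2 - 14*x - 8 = (x + 4)*(x^3 - 3*x - 2) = (x + 1)*(x + 4)*(x^2 - x - 2) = (x - 2)*(x + 1)*(x + 4)*(x + 1)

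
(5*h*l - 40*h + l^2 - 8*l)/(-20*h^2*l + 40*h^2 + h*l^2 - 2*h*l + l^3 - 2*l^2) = (8 - l)/(4*h*l - 8*h - l^2 + 2*l)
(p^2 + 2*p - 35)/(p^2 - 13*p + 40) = (p + 7)/(p - 8)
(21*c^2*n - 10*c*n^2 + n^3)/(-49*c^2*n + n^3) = (-3*c + n)/(7*c + n)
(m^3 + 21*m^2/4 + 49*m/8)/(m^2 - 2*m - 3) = m*(8*m^2 + 42*m + 49)/(8*(m^2 - 2*m - 3))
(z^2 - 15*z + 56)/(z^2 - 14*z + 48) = (z - 7)/(z - 6)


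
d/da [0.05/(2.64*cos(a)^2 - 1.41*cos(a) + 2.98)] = (0.264*cos(a) - 0.0705)*sin(a)/(2.64*cos(a)^2 - 1.41*cos(a) + 2.98)^2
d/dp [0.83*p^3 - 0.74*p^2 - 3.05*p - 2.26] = 2.49*p^2 - 1.48*p - 3.05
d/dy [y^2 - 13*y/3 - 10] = 2*y - 13/3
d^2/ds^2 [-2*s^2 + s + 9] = -4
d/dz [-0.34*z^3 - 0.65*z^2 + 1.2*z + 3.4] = -1.02*z^2 - 1.3*z + 1.2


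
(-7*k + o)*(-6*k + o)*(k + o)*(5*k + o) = 210*k^4 + 187*k^3*o - 31*k^2*o^2 - 7*k*o^3 + o^4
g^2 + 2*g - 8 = (g - 2)*(g + 4)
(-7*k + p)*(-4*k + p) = 28*k^2 - 11*k*p + p^2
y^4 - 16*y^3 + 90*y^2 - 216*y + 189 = (y - 7)*(y - 3)^3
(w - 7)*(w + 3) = w^2 - 4*w - 21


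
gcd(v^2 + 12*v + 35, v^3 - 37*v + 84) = v + 7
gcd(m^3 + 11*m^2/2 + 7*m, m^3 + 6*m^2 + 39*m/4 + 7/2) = m^2 + 11*m/2 + 7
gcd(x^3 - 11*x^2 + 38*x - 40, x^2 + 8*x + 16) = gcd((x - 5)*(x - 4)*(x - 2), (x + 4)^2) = 1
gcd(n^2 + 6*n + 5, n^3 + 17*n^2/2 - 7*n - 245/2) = n + 5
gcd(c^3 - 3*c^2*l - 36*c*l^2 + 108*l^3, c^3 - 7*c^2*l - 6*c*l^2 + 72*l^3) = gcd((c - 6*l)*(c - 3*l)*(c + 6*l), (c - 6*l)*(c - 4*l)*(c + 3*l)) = c - 6*l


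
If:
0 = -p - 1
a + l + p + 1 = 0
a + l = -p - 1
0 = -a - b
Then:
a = -l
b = l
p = -1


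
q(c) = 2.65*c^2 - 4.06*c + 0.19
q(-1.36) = 10.61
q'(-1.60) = -12.54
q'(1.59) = 4.37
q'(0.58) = -0.99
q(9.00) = 178.30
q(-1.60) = 13.47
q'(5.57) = 25.46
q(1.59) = 0.43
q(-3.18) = 39.90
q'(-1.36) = -11.27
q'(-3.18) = -20.91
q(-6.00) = 119.95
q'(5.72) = 26.26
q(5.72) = 63.67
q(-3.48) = 46.41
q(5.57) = 59.79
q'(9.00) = 43.64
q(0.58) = -1.27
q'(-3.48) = -22.50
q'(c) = 5.3*c - 4.06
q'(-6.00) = -35.86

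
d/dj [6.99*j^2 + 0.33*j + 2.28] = 13.98*j + 0.33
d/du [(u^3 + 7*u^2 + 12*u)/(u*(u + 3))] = 1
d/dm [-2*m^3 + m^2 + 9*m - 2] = -6*m^2 + 2*m + 9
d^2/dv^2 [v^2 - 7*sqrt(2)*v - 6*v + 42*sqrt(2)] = 2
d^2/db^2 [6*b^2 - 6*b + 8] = 12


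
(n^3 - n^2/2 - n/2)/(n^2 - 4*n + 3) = n*(2*n + 1)/(2*(n - 3))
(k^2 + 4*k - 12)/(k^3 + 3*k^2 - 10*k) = (k + 6)/(k*(k + 5))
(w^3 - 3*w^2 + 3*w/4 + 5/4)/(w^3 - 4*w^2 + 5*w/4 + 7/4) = (2*w - 5)/(2*w - 7)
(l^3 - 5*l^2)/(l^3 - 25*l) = l/(l + 5)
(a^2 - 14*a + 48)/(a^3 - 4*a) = (a^2 - 14*a + 48)/(a*(a^2 - 4))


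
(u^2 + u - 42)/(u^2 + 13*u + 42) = (u - 6)/(u + 6)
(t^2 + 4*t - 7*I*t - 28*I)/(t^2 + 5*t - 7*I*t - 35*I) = (t + 4)/(t + 5)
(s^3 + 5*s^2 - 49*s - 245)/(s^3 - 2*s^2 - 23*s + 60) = (s^2 - 49)/(s^2 - 7*s + 12)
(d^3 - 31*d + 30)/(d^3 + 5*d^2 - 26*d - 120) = (d - 1)/(d + 4)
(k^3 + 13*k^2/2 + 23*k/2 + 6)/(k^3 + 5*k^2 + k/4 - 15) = 2*(2*k^2 + 5*k + 3)/(4*k^2 + 4*k - 15)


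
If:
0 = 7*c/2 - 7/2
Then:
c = 1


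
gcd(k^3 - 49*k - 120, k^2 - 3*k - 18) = k + 3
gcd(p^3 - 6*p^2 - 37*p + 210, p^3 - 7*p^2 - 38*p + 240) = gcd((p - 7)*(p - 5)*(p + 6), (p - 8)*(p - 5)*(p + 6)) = p^2 + p - 30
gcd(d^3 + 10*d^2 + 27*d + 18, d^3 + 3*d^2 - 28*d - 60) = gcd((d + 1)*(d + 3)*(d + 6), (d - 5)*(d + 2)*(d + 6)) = d + 6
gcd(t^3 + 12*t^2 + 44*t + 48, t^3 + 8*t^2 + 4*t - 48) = t^2 + 10*t + 24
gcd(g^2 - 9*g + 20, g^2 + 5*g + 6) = 1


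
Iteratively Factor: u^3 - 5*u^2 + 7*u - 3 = (u - 3)*(u^2 - 2*u + 1) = (u - 3)*(u - 1)*(u - 1)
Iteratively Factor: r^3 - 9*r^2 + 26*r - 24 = (r - 2)*(r^2 - 7*r + 12) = (r - 4)*(r - 2)*(r - 3)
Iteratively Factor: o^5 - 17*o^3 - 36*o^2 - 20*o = (o + 1)*(o^4 - o^3 - 16*o^2 - 20*o) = (o + 1)*(o + 2)*(o^3 - 3*o^2 - 10*o) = o*(o + 1)*(o + 2)*(o^2 - 3*o - 10) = o*(o + 1)*(o + 2)^2*(o - 5)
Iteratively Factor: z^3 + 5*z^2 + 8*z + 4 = (z + 2)*(z^2 + 3*z + 2) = (z + 1)*(z + 2)*(z + 2)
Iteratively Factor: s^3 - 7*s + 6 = (s - 2)*(s^2 + 2*s - 3) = (s - 2)*(s - 1)*(s + 3)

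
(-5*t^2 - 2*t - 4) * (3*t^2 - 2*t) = -15*t^4 + 4*t^3 - 8*t^2 + 8*t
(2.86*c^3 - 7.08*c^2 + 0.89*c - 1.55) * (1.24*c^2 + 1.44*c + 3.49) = 3.5464*c^5 - 4.6608*c^4 + 0.889800000000001*c^3 - 25.3496*c^2 + 0.8741*c - 5.4095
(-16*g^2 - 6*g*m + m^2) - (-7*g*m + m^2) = -16*g^2 + g*m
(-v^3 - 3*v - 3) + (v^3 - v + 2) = -4*v - 1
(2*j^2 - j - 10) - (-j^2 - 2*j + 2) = 3*j^2 + j - 12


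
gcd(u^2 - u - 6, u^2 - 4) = u + 2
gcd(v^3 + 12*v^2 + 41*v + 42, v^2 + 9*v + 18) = v + 3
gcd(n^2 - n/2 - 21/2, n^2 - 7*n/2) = n - 7/2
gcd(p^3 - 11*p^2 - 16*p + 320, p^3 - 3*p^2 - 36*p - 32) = p - 8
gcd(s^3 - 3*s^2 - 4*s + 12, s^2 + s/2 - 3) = s + 2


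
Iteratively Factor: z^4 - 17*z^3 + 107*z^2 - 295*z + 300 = (z - 5)*(z^3 - 12*z^2 + 47*z - 60) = (z - 5)*(z - 3)*(z^2 - 9*z + 20) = (z - 5)*(z - 4)*(z - 3)*(z - 5)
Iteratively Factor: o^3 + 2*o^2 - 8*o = (o - 2)*(o^2 + 4*o) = o*(o - 2)*(o + 4)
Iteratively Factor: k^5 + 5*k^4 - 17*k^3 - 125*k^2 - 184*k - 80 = (k + 1)*(k^4 + 4*k^3 - 21*k^2 - 104*k - 80) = (k + 1)^2*(k^3 + 3*k^2 - 24*k - 80) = (k + 1)^2*(k + 4)*(k^2 - k - 20) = (k - 5)*(k + 1)^2*(k + 4)*(k + 4)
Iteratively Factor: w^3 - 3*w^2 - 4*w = (w - 4)*(w^2 + w) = (w - 4)*(w + 1)*(w)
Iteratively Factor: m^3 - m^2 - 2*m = (m)*(m^2 - m - 2) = m*(m - 2)*(m + 1)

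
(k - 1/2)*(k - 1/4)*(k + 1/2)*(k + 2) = k^4 + 7*k^3/4 - 3*k^2/4 - 7*k/16 + 1/8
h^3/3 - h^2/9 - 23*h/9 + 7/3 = (h/3 + 1)*(h - 7/3)*(h - 1)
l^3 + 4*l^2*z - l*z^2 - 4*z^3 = (l - z)*(l + z)*(l + 4*z)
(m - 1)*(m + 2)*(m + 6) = m^3 + 7*m^2 + 4*m - 12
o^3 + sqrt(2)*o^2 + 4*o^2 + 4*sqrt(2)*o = o*(o + 4)*(o + sqrt(2))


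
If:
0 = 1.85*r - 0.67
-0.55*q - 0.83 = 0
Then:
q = -1.51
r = 0.36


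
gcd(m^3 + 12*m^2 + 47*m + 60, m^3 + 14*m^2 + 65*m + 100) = m^2 + 9*m + 20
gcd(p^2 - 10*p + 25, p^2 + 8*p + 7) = 1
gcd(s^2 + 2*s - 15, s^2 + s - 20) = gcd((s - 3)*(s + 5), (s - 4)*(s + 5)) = s + 5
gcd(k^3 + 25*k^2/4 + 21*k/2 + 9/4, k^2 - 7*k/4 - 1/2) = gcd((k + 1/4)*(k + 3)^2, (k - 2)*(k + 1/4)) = k + 1/4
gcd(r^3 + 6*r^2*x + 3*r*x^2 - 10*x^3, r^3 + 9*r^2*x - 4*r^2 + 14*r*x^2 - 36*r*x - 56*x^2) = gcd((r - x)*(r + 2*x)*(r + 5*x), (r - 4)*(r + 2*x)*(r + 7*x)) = r + 2*x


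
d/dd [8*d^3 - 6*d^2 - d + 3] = 24*d^2 - 12*d - 1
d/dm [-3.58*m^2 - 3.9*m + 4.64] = -7.16*m - 3.9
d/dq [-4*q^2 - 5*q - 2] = -8*q - 5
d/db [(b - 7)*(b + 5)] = 2*b - 2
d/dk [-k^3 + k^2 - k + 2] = -3*k^2 + 2*k - 1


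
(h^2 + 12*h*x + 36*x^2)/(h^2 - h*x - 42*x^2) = (-h - 6*x)/(-h + 7*x)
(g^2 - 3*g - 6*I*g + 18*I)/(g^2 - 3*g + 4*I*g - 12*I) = (g - 6*I)/(g + 4*I)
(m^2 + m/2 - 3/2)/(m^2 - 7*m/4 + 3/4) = 2*(2*m + 3)/(4*m - 3)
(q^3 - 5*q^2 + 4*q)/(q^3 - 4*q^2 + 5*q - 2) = q*(q - 4)/(q^2 - 3*q + 2)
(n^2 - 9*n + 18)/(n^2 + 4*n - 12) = (n^2 - 9*n + 18)/(n^2 + 4*n - 12)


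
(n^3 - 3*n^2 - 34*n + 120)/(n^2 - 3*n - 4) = (n^2 + n - 30)/(n + 1)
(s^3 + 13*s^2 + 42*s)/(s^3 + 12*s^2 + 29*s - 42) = s/(s - 1)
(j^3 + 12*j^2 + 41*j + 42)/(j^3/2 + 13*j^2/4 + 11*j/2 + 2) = 4*(j^2 + 10*j + 21)/(2*j^2 + 9*j + 4)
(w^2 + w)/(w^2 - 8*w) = (w + 1)/(w - 8)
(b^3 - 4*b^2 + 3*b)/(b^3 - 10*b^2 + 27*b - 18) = b/(b - 6)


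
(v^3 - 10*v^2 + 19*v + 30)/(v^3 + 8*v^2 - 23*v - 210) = (v^2 - 5*v - 6)/(v^2 + 13*v + 42)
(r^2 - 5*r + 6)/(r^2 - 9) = (r - 2)/(r + 3)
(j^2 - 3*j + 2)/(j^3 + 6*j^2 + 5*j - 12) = (j - 2)/(j^2 + 7*j + 12)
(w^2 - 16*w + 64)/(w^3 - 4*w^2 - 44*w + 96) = (w - 8)/(w^2 + 4*w - 12)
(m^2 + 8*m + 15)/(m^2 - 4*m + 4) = (m^2 + 8*m + 15)/(m^2 - 4*m + 4)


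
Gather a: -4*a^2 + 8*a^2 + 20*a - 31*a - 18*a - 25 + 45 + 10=4*a^2 - 29*a + 30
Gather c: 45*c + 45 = 45*c + 45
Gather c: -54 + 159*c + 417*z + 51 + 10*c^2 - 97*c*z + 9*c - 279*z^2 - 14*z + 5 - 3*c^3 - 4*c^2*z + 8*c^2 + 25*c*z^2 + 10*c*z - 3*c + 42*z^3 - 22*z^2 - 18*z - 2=-3*c^3 + c^2*(18 - 4*z) + c*(25*z^2 - 87*z + 165) + 42*z^3 - 301*z^2 + 385*z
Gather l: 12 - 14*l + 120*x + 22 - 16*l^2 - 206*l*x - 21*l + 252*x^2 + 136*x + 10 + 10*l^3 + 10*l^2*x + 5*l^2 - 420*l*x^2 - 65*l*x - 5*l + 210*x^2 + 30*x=10*l^3 + l^2*(10*x - 11) + l*(-420*x^2 - 271*x - 40) + 462*x^2 + 286*x + 44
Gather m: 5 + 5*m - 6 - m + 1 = 4*m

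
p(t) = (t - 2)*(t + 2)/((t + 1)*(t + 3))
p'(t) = -(t - 2)*(t + 2)/((t + 1)*(t + 3)^2) + (t - 2)/((t + 1)*(t + 3)) - (t - 2)*(t + 2)/((t + 1)^2*(t + 3)) + (t + 2)/((t + 1)*(t + 3)) = 2*(2*t^2 + 7*t + 8)/(t^4 + 8*t^3 + 22*t^2 + 24*t + 9)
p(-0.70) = -5.09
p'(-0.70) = 17.14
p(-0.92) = -18.95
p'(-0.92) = 234.95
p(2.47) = 0.11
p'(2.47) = 0.21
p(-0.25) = -1.91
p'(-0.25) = 3.00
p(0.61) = -0.62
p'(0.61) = 0.77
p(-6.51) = 1.98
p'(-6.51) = 0.25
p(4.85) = 0.43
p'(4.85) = 0.08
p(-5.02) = 2.61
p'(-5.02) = 0.71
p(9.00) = 0.64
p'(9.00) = 0.03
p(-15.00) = 1.32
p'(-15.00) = 0.03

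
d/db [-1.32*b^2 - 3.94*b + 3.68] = -2.64*b - 3.94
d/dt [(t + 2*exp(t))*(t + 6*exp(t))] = 8*t*exp(t) + 2*t + 24*exp(2*t) + 8*exp(t)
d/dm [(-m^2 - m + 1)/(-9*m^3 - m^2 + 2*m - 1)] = ((2*m + 1)*(9*m^3 + m^2 - 2*m + 1) - (m^2 + m - 1)*(27*m^2 + 2*m - 2))/(9*m^3 + m^2 - 2*m + 1)^2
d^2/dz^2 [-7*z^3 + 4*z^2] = 8 - 42*z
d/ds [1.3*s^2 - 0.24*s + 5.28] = 2.6*s - 0.24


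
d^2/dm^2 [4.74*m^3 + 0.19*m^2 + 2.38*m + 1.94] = 28.44*m + 0.38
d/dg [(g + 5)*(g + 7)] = 2*g + 12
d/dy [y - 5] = 1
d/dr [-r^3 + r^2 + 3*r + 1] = -3*r^2 + 2*r + 3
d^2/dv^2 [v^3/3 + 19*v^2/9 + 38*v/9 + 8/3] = 2*v + 38/9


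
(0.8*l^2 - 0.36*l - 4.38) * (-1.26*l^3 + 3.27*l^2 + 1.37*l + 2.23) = -1.008*l^5 + 3.0696*l^4 + 5.4376*l^3 - 13.0318*l^2 - 6.8034*l - 9.7674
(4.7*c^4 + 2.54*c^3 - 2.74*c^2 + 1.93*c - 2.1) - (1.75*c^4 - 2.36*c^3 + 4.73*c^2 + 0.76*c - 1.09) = 2.95*c^4 + 4.9*c^3 - 7.47*c^2 + 1.17*c - 1.01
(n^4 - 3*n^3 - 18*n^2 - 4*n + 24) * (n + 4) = n^5 + n^4 - 30*n^3 - 76*n^2 + 8*n + 96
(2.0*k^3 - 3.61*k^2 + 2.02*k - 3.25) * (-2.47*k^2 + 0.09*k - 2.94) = -4.94*k^5 + 9.0967*k^4 - 11.1943*k^3 + 18.8227*k^2 - 6.2313*k + 9.555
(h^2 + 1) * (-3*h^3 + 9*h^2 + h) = -3*h^5 + 9*h^4 - 2*h^3 + 9*h^2 + h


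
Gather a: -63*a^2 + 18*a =-63*a^2 + 18*a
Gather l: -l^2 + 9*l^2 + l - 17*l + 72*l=8*l^2 + 56*l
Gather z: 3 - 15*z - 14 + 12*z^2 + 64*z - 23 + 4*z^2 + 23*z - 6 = 16*z^2 + 72*z - 40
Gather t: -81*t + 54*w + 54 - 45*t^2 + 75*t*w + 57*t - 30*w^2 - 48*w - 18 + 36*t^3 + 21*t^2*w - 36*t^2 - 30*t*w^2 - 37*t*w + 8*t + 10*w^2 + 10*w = 36*t^3 + t^2*(21*w - 81) + t*(-30*w^2 + 38*w - 16) - 20*w^2 + 16*w + 36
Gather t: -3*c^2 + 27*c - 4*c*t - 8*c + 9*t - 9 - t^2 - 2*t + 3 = -3*c^2 + 19*c - t^2 + t*(7 - 4*c) - 6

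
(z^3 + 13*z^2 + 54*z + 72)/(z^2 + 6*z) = z + 7 + 12/z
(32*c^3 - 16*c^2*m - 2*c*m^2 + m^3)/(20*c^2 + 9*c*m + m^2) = (8*c^2 - 6*c*m + m^2)/(5*c + m)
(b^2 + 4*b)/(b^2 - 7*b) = (b + 4)/(b - 7)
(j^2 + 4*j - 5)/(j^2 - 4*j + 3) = (j + 5)/(j - 3)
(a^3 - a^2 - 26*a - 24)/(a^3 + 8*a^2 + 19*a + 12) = (a - 6)/(a + 3)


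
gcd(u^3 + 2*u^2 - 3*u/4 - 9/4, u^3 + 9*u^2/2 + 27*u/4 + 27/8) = u^2 + 3*u + 9/4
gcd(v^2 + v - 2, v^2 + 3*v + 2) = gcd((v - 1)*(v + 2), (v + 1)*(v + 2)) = v + 2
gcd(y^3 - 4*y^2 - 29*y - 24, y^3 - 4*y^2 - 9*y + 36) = y + 3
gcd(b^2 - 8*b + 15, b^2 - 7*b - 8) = 1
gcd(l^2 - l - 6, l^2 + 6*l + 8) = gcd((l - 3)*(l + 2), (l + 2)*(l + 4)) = l + 2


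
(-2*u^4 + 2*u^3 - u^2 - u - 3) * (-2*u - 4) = 4*u^5 + 4*u^4 - 6*u^3 + 6*u^2 + 10*u + 12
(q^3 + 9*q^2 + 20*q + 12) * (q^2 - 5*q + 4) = q^5 + 4*q^4 - 21*q^3 - 52*q^2 + 20*q + 48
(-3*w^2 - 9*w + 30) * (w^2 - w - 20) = -3*w^4 - 6*w^3 + 99*w^2 + 150*w - 600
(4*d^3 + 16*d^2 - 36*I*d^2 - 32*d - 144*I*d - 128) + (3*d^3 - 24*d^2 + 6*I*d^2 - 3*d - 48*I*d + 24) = 7*d^3 - 8*d^2 - 30*I*d^2 - 35*d - 192*I*d - 104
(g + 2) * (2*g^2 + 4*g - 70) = 2*g^3 + 8*g^2 - 62*g - 140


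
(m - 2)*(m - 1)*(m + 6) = m^3 + 3*m^2 - 16*m + 12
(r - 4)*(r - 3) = r^2 - 7*r + 12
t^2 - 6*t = t*(t - 6)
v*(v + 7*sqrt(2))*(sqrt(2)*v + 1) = sqrt(2)*v^3 + 15*v^2 + 7*sqrt(2)*v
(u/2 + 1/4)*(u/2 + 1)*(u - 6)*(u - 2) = u^4/4 - 11*u^3/8 - 7*u^2/4 + 11*u/2 + 3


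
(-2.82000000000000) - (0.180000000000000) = -3.00000000000000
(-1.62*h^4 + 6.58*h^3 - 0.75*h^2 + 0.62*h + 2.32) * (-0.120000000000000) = 0.1944*h^4 - 0.7896*h^3 + 0.09*h^2 - 0.0744*h - 0.2784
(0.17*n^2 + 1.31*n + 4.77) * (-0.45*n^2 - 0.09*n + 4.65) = -0.0765*n^4 - 0.6048*n^3 - 1.4739*n^2 + 5.6622*n + 22.1805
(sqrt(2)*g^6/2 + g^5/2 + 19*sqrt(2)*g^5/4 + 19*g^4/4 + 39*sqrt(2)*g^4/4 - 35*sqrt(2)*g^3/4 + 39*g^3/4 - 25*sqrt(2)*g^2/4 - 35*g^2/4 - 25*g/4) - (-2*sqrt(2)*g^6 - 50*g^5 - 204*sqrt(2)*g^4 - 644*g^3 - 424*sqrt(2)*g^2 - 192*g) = 5*sqrt(2)*g^6/2 + 19*sqrt(2)*g^5/4 + 101*g^5/2 + 19*g^4/4 + 855*sqrt(2)*g^4/4 - 35*sqrt(2)*g^3/4 + 2615*g^3/4 - 35*g^2/4 + 1671*sqrt(2)*g^2/4 + 743*g/4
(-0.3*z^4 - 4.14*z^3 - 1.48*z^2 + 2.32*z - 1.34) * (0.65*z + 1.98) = -0.195*z^5 - 3.285*z^4 - 9.1592*z^3 - 1.4224*z^2 + 3.7226*z - 2.6532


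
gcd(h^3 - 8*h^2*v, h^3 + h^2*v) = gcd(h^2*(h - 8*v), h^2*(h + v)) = h^2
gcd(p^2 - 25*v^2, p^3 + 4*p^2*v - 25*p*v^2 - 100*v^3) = p^2 - 25*v^2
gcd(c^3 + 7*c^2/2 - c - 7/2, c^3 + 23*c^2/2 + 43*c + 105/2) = c + 7/2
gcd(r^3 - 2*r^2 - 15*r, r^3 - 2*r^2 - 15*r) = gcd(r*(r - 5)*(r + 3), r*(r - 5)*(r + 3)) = r^3 - 2*r^2 - 15*r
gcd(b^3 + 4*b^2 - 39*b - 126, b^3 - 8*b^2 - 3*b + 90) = b^2 - 3*b - 18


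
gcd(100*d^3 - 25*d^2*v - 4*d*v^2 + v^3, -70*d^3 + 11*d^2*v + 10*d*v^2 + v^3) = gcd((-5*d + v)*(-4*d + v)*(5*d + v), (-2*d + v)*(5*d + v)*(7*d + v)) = 5*d + v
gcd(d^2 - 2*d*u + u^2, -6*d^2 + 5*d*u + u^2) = -d + u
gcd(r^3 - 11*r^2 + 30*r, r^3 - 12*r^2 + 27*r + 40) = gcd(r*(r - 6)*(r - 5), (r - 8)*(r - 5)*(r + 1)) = r - 5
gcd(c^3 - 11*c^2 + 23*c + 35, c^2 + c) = c + 1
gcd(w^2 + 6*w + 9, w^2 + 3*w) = w + 3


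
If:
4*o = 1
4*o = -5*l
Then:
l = -1/5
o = 1/4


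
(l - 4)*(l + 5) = l^2 + l - 20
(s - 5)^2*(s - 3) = s^3 - 13*s^2 + 55*s - 75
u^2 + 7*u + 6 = (u + 1)*(u + 6)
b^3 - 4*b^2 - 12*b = b*(b - 6)*(b + 2)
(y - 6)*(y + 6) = y^2 - 36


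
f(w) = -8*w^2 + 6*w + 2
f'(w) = 6 - 16*w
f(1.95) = -16.72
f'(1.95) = -25.20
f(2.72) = -40.87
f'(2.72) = -37.52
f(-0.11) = 1.24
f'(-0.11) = 7.76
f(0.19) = 2.85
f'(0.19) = 2.96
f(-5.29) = -253.61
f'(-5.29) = 90.64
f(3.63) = -81.64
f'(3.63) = -52.08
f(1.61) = -9.08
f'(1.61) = -19.76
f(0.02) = 2.12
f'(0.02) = 5.68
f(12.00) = -1078.00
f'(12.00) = -186.00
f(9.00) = -592.00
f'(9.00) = -138.00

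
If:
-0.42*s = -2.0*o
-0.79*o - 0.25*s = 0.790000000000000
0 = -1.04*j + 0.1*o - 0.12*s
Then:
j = 0.18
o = -0.40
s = -1.90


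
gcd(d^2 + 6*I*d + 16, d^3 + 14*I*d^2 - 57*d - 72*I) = d + 8*I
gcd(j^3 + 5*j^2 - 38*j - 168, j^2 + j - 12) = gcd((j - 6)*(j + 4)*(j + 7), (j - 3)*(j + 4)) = j + 4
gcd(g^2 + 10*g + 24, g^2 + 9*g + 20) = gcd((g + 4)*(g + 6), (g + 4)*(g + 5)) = g + 4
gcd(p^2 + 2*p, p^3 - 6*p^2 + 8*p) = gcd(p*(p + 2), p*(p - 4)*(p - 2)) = p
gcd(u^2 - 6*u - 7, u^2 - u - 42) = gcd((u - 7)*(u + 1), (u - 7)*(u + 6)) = u - 7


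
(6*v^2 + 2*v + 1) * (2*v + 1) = 12*v^3 + 10*v^2 + 4*v + 1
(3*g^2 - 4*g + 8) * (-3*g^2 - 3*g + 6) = -9*g^4 + 3*g^3 + 6*g^2 - 48*g + 48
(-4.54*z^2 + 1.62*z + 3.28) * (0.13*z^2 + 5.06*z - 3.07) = -0.5902*z^4 - 22.7618*z^3 + 22.5614*z^2 + 11.6234*z - 10.0696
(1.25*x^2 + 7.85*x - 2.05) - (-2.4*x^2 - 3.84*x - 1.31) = 3.65*x^2 + 11.69*x - 0.74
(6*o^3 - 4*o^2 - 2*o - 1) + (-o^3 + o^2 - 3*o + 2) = 5*o^3 - 3*o^2 - 5*o + 1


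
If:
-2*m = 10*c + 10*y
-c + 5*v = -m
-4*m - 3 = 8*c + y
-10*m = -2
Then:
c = -94/175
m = 1/5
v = -129/875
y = 87/175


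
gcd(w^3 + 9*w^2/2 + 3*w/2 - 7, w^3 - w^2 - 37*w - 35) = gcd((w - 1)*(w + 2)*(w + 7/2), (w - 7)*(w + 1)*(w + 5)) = 1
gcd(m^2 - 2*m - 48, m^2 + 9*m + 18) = m + 6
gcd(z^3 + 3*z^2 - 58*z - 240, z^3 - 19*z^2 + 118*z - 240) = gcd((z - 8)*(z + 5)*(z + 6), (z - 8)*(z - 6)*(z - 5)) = z - 8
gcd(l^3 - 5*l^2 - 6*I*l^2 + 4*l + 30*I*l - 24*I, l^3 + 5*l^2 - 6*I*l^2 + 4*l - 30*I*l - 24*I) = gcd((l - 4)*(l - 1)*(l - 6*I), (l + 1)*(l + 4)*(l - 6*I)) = l - 6*I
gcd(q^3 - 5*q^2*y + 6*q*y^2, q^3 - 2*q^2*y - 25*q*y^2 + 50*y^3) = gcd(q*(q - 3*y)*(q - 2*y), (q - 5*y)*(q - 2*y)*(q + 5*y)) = -q + 2*y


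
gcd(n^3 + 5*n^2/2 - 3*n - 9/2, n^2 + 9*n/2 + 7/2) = n + 1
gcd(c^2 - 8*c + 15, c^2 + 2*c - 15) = c - 3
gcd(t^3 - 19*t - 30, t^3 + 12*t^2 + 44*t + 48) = t + 2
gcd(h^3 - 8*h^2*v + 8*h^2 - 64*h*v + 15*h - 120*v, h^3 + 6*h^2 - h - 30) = h^2 + 8*h + 15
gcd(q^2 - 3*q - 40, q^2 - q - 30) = q + 5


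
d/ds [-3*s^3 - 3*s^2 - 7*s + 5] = -9*s^2 - 6*s - 7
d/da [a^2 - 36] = 2*a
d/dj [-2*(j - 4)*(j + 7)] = -4*j - 6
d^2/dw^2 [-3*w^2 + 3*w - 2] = -6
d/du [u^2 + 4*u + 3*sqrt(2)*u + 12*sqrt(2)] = 2*u + 4 + 3*sqrt(2)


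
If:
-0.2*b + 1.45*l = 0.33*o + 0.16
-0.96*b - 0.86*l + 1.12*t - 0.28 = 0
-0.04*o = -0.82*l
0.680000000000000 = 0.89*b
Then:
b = 0.76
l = -0.06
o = -1.21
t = 0.86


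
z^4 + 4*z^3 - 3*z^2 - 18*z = z*(z - 2)*(z + 3)^2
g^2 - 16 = (g - 4)*(g + 4)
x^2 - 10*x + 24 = (x - 6)*(x - 4)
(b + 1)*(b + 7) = b^2 + 8*b + 7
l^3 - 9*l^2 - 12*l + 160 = (l - 8)*(l - 5)*(l + 4)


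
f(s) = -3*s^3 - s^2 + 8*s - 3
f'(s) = -9*s^2 - 2*s + 8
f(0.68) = 1.03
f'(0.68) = 2.48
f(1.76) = -8.37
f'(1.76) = -23.40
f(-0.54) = -7.14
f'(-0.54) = 6.46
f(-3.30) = 67.52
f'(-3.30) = -83.41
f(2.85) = -57.77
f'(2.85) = -70.80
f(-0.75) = -8.30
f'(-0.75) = 4.44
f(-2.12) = 4.13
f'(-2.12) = -28.21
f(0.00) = -3.00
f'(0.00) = 8.00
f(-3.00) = 45.00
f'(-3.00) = -67.00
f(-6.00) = 561.00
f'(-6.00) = -304.00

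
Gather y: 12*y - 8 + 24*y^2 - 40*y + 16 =24*y^2 - 28*y + 8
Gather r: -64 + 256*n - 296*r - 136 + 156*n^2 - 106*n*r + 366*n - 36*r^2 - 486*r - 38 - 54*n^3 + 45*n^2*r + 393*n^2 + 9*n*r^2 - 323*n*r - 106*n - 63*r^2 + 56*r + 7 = -54*n^3 + 549*n^2 + 516*n + r^2*(9*n - 99) + r*(45*n^2 - 429*n - 726) - 231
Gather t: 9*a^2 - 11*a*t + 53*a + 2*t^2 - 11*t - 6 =9*a^2 + 53*a + 2*t^2 + t*(-11*a - 11) - 6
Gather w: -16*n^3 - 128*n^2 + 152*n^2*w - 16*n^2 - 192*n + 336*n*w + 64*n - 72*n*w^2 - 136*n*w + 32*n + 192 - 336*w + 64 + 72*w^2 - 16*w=-16*n^3 - 144*n^2 - 96*n + w^2*(72 - 72*n) + w*(152*n^2 + 200*n - 352) + 256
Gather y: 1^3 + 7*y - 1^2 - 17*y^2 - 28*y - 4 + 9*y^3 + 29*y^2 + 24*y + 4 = 9*y^3 + 12*y^2 + 3*y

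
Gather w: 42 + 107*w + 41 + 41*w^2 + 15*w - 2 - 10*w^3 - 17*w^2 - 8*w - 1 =-10*w^3 + 24*w^2 + 114*w + 80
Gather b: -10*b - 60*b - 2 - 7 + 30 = 21 - 70*b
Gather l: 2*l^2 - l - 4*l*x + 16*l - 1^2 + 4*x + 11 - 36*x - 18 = 2*l^2 + l*(15 - 4*x) - 32*x - 8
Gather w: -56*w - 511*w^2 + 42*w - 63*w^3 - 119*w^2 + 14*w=-63*w^3 - 630*w^2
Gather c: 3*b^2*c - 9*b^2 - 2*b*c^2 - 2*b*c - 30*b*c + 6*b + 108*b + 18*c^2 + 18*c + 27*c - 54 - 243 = -9*b^2 + 114*b + c^2*(18 - 2*b) + c*(3*b^2 - 32*b + 45) - 297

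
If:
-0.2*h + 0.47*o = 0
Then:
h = 2.35*o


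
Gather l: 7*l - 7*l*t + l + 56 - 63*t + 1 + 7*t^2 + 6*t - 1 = l*(8 - 7*t) + 7*t^2 - 57*t + 56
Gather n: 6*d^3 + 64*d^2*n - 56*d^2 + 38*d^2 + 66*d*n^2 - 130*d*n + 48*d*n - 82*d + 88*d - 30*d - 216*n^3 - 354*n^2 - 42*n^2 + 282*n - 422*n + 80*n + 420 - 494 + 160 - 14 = 6*d^3 - 18*d^2 - 24*d - 216*n^3 + n^2*(66*d - 396) + n*(64*d^2 - 82*d - 60) + 72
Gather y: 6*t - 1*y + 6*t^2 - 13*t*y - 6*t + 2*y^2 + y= 6*t^2 - 13*t*y + 2*y^2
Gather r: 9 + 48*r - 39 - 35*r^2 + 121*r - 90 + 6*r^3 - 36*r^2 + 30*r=6*r^3 - 71*r^2 + 199*r - 120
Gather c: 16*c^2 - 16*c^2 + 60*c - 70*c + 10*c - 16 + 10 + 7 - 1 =0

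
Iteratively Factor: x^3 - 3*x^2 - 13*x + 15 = (x - 5)*(x^2 + 2*x - 3) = (x - 5)*(x - 1)*(x + 3)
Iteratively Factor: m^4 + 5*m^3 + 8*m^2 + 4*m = (m + 2)*(m^3 + 3*m^2 + 2*m) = m*(m + 2)*(m^2 + 3*m + 2) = m*(m + 2)^2*(m + 1)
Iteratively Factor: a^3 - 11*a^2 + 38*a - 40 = (a - 2)*(a^2 - 9*a + 20) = (a - 4)*(a - 2)*(a - 5)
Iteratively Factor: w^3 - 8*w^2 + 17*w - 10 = (w - 5)*(w^2 - 3*w + 2) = (w - 5)*(w - 2)*(w - 1)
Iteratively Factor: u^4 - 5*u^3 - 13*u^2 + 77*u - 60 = (u - 3)*(u^3 - 2*u^2 - 19*u + 20) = (u - 5)*(u - 3)*(u^2 + 3*u - 4) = (u - 5)*(u - 3)*(u - 1)*(u + 4)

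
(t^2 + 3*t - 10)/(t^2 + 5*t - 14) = (t + 5)/(t + 7)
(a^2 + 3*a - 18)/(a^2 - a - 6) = (a + 6)/(a + 2)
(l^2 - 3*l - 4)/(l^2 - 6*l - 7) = (l - 4)/(l - 7)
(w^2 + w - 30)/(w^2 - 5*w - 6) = (-w^2 - w + 30)/(-w^2 + 5*w + 6)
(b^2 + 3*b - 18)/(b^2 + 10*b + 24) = (b - 3)/(b + 4)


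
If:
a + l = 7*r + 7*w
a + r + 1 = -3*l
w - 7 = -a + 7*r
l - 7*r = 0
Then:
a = 343/75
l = -133/75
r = -19/75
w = 49/75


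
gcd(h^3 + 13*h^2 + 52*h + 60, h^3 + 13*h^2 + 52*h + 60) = h^3 + 13*h^2 + 52*h + 60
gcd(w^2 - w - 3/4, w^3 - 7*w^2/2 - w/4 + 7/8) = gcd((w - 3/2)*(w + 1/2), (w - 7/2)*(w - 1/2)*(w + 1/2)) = w + 1/2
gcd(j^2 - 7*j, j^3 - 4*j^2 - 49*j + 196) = j - 7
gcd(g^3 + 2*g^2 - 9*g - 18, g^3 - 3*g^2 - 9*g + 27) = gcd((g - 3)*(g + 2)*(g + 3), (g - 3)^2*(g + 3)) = g^2 - 9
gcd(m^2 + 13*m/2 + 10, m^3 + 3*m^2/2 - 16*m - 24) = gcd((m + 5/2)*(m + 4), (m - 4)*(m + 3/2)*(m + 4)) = m + 4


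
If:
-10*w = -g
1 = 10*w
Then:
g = 1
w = 1/10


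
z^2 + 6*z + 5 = (z + 1)*(z + 5)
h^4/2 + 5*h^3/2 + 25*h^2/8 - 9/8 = (h/2 + 1/2)*(h - 1/2)*(h + 3/2)*(h + 3)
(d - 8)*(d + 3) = d^2 - 5*d - 24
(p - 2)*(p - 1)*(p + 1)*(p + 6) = p^4 + 4*p^3 - 13*p^2 - 4*p + 12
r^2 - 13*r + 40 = (r - 8)*(r - 5)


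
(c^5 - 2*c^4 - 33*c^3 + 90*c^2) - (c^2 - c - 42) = c^5 - 2*c^4 - 33*c^3 + 89*c^2 + c + 42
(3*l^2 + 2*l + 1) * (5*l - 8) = 15*l^3 - 14*l^2 - 11*l - 8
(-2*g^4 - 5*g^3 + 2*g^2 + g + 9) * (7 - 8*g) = 16*g^5 + 26*g^4 - 51*g^3 + 6*g^2 - 65*g + 63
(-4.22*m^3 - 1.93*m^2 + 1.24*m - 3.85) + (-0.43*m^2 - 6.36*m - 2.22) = -4.22*m^3 - 2.36*m^2 - 5.12*m - 6.07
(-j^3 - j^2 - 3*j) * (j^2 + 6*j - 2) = -j^5 - 7*j^4 - 7*j^3 - 16*j^2 + 6*j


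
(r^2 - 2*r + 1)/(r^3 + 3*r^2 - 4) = (r - 1)/(r^2 + 4*r + 4)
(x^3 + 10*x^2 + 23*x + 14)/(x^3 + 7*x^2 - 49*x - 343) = (x^2 + 3*x + 2)/(x^2 - 49)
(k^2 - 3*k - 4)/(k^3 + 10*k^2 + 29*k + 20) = (k - 4)/(k^2 + 9*k + 20)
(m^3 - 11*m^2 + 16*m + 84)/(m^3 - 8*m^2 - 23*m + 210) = (m + 2)/(m + 5)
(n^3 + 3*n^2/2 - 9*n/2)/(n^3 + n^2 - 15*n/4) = 2*(n + 3)/(2*n + 5)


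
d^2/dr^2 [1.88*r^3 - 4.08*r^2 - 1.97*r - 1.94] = 11.28*r - 8.16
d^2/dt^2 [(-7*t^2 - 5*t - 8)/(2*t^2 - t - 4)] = 4*(-17*t^3 - 132*t^2 - 36*t - 82)/(8*t^6 - 12*t^5 - 42*t^4 + 47*t^3 + 84*t^2 - 48*t - 64)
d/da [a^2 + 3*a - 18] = 2*a + 3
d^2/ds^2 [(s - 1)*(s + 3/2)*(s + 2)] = 6*s + 5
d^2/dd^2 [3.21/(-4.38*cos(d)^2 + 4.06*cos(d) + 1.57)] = (-246.327696*(1 - cos(d)^2)^2 + 171.248364*cos(d)^3 - 264.371748*cos(d)^2 - 322.035546*cos(d) + 396.30018)/(-4.38*cos(d)^2 + 4.06*cos(d) + 1.57)^3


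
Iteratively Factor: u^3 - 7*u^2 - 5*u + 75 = (u - 5)*(u^2 - 2*u - 15) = (u - 5)^2*(u + 3)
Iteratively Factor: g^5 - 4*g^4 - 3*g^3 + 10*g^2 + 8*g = (g + 1)*(g^4 - 5*g^3 + 2*g^2 + 8*g) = (g + 1)^2*(g^3 - 6*g^2 + 8*g) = (g - 4)*(g + 1)^2*(g^2 - 2*g) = (g - 4)*(g - 2)*(g + 1)^2*(g)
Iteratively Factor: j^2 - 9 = (j - 3)*(j + 3)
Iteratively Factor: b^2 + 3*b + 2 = (b + 2)*(b + 1)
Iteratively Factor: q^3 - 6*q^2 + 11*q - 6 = (q - 2)*(q^2 - 4*q + 3) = (q - 3)*(q - 2)*(q - 1)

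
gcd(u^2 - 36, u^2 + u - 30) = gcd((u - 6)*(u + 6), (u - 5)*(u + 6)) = u + 6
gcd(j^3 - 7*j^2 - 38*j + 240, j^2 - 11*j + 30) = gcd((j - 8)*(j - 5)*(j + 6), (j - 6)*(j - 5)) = j - 5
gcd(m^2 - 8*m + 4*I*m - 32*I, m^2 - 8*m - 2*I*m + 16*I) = m - 8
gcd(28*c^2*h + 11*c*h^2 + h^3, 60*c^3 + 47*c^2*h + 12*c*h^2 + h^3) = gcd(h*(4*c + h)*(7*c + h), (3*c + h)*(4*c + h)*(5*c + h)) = 4*c + h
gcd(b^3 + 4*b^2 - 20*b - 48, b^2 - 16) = b - 4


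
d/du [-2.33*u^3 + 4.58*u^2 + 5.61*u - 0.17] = -6.99*u^2 + 9.16*u + 5.61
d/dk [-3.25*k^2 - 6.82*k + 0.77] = -6.5*k - 6.82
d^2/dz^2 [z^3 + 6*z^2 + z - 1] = 6*z + 12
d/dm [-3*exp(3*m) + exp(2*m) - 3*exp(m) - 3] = (-9*exp(2*m) + 2*exp(m) - 3)*exp(m)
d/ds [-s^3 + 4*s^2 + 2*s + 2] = -3*s^2 + 8*s + 2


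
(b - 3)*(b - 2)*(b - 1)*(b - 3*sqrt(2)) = b^4 - 6*b^3 - 3*sqrt(2)*b^3 + 11*b^2 + 18*sqrt(2)*b^2 - 33*sqrt(2)*b - 6*b + 18*sqrt(2)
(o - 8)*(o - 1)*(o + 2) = o^3 - 7*o^2 - 10*o + 16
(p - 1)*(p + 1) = p^2 - 1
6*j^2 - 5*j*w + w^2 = (-3*j + w)*(-2*j + w)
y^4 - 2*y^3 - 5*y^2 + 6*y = y*(y - 3)*(y - 1)*(y + 2)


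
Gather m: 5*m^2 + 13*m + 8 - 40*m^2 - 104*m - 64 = -35*m^2 - 91*m - 56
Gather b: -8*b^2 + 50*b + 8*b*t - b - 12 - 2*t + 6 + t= -8*b^2 + b*(8*t + 49) - t - 6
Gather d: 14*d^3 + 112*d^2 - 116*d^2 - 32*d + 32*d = 14*d^3 - 4*d^2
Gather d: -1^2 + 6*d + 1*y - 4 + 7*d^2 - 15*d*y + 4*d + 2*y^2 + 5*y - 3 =7*d^2 + d*(10 - 15*y) + 2*y^2 + 6*y - 8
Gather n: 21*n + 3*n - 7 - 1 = 24*n - 8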